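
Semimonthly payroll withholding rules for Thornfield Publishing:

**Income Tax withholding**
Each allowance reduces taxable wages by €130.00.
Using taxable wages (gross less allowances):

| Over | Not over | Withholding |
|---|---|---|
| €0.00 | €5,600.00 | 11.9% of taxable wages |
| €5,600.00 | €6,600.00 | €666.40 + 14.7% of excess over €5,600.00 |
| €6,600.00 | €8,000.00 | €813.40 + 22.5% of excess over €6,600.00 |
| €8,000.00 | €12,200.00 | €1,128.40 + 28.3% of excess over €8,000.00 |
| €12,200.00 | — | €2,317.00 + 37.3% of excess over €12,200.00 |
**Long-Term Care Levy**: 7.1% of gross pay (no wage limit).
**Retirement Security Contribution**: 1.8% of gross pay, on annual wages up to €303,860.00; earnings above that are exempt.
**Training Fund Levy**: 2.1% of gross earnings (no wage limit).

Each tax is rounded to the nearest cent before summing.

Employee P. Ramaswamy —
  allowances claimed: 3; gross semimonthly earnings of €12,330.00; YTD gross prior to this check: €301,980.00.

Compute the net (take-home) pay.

Income Tax: taxable = €12,330.00 − 3×€130.00 = €11,940.00
  €1,128.40 + 28.3% × (€11,940.00 − €8,000.00) = €1,128.40 + 28.3% × €3,940.00 = €2,243.42
Long-Term Care Levy: 7.1% × €12,330.00 = €875.43
Retirement Security Contribution: cap €303,860.00 − YTD €301,980.00 = €1,880.00 subject; 1.8% × €1,880.00 = €33.84
Training Fund Levy: 2.1% × €12,330.00 = €258.93
Total withheld: €2,243.42 + €875.43 + €33.84 + €258.93 = €3,411.62
Net pay: €12,330.00 − €3,411.62 = €8,918.38

€8,918.38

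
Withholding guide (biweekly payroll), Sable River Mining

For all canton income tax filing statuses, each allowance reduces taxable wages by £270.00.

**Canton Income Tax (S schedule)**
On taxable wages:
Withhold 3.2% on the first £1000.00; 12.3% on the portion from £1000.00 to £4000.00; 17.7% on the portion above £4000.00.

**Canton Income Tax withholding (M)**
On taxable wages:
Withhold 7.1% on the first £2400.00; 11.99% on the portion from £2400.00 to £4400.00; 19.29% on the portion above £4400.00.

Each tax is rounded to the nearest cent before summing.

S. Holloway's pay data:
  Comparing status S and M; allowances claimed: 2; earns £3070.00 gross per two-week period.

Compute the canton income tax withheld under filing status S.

Canton Income Tax (S): taxable = £3070.00 − 2×£270.00 = £2530.00
  £32.00 + 12.3% × (£2530.00 − £1000.00) = £32.00 + 12.3% × £1530.00 = £220.19

£220.19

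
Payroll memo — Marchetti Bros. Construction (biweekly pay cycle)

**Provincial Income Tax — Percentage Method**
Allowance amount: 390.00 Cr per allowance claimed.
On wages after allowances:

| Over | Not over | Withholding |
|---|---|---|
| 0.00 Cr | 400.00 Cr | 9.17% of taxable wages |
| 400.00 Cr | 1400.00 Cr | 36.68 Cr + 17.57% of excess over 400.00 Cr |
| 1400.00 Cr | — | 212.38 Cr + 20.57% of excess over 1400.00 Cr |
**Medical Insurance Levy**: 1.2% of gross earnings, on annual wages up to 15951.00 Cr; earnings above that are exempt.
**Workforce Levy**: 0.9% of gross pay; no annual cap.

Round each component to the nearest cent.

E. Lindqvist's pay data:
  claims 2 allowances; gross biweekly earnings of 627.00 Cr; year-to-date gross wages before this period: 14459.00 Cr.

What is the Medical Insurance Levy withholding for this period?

7.52 Cr

Medical Insurance Levy: 1.2% × 627.00 Cr = 7.52 Cr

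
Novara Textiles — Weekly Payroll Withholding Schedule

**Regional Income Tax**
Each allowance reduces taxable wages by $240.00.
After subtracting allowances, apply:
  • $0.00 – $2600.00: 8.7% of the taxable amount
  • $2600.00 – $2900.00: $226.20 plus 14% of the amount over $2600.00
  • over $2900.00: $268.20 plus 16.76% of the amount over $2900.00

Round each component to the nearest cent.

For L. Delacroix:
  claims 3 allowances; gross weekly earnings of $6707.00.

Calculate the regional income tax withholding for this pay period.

$785.58

Regional Income Tax: taxable = $6707.00 − 3×$240.00 = $5987.00
  $268.20 + 16.76% × ($5987.00 − $2900.00) = $268.20 + 16.76% × $3087.00 = $785.58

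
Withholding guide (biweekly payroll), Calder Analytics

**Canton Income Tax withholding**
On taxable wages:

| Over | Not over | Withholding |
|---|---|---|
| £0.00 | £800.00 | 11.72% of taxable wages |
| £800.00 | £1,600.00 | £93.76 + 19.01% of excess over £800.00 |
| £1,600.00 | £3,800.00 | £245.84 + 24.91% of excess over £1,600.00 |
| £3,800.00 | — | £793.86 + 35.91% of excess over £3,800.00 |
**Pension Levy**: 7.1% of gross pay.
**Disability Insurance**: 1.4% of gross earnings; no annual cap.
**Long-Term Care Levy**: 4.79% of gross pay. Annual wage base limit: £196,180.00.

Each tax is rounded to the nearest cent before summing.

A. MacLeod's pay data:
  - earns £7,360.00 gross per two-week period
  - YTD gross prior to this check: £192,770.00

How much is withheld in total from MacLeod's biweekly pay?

Canton Income Tax: taxable = £7,360.00
  £793.86 + 35.91% × (£7,360.00 − £3,800.00) = £793.86 + 35.91% × £3,560.00 = £2,072.26
Pension Levy: 7.1% × £7,360.00 = £522.56
Disability Insurance: 1.4% × £7,360.00 = £103.04
Long-Term Care Levy: cap £196,180.00 − YTD £192,770.00 = £3,410.00 subject; 4.79% × £3,410.00 = £163.34
Total: £2,072.26 + £522.56 + £103.04 + £163.34 = £2,861.20

£2,861.20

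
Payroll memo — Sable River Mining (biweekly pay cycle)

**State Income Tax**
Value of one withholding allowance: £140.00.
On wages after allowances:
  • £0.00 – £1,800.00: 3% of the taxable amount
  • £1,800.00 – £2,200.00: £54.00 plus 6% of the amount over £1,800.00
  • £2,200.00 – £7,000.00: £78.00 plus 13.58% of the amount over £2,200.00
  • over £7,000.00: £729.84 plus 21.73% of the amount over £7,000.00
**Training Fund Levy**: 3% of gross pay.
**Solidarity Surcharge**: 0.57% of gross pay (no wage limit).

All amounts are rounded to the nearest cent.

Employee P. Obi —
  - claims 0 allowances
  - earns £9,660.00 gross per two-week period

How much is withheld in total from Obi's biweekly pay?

State Income Tax: taxable = £9,660.00
  £729.84 + 21.73% × (£9,660.00 − £7,000.00) = £729.84 + 21.73% × £2,660.00 = £1,307.86
Training Fund Levy: 3% × £9,660.00 = £289.80
Solidarity Surcharge: 0.57% × £9,660.00 = £55.06
Total: £1,307.86 + £289.80 + £55.06 = £1,652.72

£1,652.72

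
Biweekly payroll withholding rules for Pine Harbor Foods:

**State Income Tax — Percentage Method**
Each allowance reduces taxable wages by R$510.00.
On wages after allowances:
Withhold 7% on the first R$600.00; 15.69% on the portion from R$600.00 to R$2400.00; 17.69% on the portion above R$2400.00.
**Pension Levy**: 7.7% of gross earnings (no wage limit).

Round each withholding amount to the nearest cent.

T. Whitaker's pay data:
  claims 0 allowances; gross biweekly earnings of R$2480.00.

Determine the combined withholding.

R$529.53

State Income Tax: taxable = R$2480.00
  R$324.42 + 17.69% × (R$2480.00 − R$2400.00) = R$324.42 + 17.69% × R$80.00 = R$338.57
Pension Levy: 7.7% × R$2480.00 = R$190.96
Total: R$338.57 + R$190.96 = R$529.53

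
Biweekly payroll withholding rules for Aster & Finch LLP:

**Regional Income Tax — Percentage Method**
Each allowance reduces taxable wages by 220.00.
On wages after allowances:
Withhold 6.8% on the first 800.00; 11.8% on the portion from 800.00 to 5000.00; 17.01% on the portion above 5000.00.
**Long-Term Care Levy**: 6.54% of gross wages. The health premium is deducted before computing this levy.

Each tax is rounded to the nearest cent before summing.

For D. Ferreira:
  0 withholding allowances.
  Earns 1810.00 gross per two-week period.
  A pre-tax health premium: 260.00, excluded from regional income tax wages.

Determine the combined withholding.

Regional Income Tax: taxable = 1810.00 − 260.00 = 1550.00
  54.40 + 11.8% × (1550.00 − 800.00) = 54.40 + 11.8% × 750.00 = 142.90
Long-Term Care Levy: 6.54% × 1550.00 = 101.37
Total: 142.90 + 101.37 = 244.27

244.27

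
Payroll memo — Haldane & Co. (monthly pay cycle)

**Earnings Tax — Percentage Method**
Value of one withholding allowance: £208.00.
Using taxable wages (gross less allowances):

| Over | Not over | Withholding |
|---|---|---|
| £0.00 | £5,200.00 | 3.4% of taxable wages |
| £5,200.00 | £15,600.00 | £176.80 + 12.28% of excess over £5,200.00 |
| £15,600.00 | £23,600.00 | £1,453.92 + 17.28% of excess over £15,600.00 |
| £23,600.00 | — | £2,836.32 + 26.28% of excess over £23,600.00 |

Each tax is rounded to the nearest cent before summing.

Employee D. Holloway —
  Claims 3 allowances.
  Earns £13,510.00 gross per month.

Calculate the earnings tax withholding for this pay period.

£1,120.64

Earnings Tax: taxable = £13,510.00 − 3×£208.00 = £12,886.00
  £176.80 + 12.28% × (£12,886.00 − £5,200.00) = £176.80 + 12.28% × £7,686.00 = £1,120.64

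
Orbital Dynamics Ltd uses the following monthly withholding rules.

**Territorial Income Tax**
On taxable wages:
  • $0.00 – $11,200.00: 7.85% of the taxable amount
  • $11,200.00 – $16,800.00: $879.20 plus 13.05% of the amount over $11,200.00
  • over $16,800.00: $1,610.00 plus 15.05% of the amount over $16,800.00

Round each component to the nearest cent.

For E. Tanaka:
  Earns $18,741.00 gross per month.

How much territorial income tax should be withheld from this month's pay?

Territorial Income Tax: taxable = $18,741.00
  $1,610.00 + 15.05% × ($18,741.00 − $16,800.00) = $1,610.00 + 15.05% × $1,941.00 = $1,902.12

$1,902.12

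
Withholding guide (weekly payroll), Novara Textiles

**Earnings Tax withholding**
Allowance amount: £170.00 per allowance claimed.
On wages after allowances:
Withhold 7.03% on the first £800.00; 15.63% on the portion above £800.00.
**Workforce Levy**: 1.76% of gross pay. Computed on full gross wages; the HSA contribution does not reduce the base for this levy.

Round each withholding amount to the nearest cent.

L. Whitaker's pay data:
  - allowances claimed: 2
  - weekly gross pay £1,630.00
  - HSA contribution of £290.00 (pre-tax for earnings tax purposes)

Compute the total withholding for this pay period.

£116.19

Earnings Tax: taxable = £1,630.00 − £290.00 − 2×£170.00 = £1,000.00
  £56.24 + 15.63% × (£1,000.00 − £800.00) = £56.24 + 15.63% × £200.00 = £87.50
Workforce Levy: 1.76% × £1,630.00 = £28.69
Total: £87.50 + £28.69 = £116.19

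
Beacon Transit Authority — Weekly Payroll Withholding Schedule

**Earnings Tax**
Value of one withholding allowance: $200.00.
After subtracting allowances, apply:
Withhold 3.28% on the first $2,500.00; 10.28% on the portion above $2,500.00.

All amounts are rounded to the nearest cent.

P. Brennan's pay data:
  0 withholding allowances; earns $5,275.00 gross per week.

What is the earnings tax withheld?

Earnings Tax: taxable = $5,275.00
  $82.00 + 10.28% × ($5,275.00 − $2,500.00) = $82.00 + 10.28% × $2,775.00 = $367.27

$367.27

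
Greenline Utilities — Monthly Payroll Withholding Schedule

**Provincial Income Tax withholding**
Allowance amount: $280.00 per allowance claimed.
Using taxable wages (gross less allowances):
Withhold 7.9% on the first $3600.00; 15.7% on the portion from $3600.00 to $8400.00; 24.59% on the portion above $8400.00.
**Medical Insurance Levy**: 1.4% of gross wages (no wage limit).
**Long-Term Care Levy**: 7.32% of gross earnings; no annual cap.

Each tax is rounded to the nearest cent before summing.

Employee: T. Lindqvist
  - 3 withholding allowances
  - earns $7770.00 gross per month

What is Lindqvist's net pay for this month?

$6285.25

Provincial Income Tax: taxable = $7770.00 − 3×$280.00 = $6930.00
  $284.40 + 15.7% × ($6930.00 − $3600.00) = $284.40 + 15.7% × $3330.00 = $807.21
Medical Insurance Levy: 1.4% × $7770.00 = $108.78
Long-Term Care Levy: 7.32% × $7770.00 = $568.76
Total withheld: $807.21 + $108.78 + $568.76 = $1484.75
Net pay: $7770.00 − $1484.75 = $6285.25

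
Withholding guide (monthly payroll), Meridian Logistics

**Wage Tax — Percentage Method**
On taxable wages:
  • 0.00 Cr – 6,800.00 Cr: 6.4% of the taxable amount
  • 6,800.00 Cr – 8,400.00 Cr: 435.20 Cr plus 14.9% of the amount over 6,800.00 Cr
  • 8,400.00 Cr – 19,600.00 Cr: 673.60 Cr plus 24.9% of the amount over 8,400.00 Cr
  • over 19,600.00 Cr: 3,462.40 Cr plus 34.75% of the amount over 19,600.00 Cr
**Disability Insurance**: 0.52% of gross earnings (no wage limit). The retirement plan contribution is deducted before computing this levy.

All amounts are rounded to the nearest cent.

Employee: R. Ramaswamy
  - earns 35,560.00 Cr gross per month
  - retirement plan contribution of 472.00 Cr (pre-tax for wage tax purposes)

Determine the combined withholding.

9,026.94 Cr

Wage Tax: taxable = 35,560.00 Cr − 472.00 Cr = 35,088.00 Cr
  3,462.40 Cr + 34.75% × (35,088.00 Cr − 19,600.00 Cr) = 3,462.40 Cr + 34.75% × 15,488.00 Cr = 8,844.48 Cr
Disability Insurance: 0.52% × 35,088.00 Cr = 182.46 Cr
Total: 8,844.48 Cr + 182.46 Cr = 9,026.94 Cr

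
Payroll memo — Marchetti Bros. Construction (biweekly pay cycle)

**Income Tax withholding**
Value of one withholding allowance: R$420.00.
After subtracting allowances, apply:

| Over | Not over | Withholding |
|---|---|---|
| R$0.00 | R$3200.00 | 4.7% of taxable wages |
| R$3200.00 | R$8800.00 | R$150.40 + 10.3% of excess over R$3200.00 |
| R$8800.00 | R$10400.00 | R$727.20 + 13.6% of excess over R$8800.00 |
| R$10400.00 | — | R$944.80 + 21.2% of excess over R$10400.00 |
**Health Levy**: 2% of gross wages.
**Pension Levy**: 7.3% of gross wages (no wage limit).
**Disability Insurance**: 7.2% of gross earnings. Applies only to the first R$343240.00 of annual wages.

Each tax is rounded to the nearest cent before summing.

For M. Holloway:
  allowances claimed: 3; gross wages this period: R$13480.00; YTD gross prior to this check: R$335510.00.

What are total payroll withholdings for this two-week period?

Income Tax: taxable = R$13480.00 − 3×R$420.00 = R$12220.00
  R$944.80 + 21.2% × (R$12220.00 − R$10400.00) = R$944.80 + 21.2% × R$1820.00 = R$1330.64
Health Levy: 2% × R$13480.00 = R$269.60
Pension Levy: 7.3% × R$13480.00 = R$984.04
Disability Insurance: cap R$343240.00 − YTD R$335510.00 = R$7730.00 subject; 7.2% × R$7730.00 = R$556.56
Total: R$1330.64 + R$269.60 + R$984.04 + R$556.56 = R$3140.84

R$3140.84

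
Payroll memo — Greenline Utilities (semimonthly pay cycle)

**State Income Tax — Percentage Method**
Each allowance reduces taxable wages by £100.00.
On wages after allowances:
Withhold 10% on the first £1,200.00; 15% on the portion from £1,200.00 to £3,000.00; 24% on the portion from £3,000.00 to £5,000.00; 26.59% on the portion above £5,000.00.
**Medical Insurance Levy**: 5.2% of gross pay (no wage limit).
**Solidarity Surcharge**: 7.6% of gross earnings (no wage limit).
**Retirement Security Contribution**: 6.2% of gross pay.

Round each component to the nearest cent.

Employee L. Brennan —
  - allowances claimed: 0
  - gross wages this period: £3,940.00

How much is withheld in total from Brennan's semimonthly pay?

State Income Tax: taxable = £3,940.00
  £390.00 + 24% × (£3,940.00 − £3,000.00) = £390.00 + 24% × £940.00 = £615.60
Medical Insurance Levy: 5.2% × £3,940.00 = £204.88
Solidarity Surcharge: 7.6% × £3,940.00 = £299.44
Retirement Security Contribution: 6.2% × £3,940.00 = £244.28
Total: £615.60 + £204.88 + £299.44 + £244.28 = £1,364.20

£1,364.20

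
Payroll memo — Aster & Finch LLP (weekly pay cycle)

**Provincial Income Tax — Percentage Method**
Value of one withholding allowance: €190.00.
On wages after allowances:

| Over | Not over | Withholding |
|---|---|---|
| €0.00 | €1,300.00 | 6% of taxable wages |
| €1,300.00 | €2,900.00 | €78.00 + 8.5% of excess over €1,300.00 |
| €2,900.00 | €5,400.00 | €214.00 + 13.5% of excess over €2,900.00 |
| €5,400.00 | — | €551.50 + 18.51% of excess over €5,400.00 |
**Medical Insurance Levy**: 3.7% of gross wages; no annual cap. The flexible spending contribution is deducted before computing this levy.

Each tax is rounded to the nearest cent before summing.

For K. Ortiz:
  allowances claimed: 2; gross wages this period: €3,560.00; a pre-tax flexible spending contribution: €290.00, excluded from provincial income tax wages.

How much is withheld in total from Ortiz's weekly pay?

€334.14

Provincial Income Tax: taxable = €3,560.00 − €290.00 − 2×€190.00 = €2,890.00
  €78.00 + 8.5% × (€2,890.00 − €1,300.00) = €78.00 + 8.5% × €1,590.00 = €213.15
Medical Insurance Levy: 3.7% × €3,270.00 = €120.99
Total: €213.15 + €120.99 = €334.14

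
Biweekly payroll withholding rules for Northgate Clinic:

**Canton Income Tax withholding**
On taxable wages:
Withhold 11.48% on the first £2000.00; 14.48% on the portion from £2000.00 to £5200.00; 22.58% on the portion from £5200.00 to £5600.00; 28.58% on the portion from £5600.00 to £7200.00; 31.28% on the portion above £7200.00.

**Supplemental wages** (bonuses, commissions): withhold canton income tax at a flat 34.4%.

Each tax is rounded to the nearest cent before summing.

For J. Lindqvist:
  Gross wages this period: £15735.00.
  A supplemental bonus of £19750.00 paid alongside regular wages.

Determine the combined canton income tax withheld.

Canton Income Tax: taxable = £15735.00
  £1240.56 + 31.28% × (£15735.00 − £7200.00) = £1240.56 + 31.28% × £8535.00 = £3910.31
Supplemental (34.4% flat on bonus): 34.4% × £19750.00 = £6794.00
Total canton income tax: £3910.31 + £6794.00 = £10704.31

£10704.31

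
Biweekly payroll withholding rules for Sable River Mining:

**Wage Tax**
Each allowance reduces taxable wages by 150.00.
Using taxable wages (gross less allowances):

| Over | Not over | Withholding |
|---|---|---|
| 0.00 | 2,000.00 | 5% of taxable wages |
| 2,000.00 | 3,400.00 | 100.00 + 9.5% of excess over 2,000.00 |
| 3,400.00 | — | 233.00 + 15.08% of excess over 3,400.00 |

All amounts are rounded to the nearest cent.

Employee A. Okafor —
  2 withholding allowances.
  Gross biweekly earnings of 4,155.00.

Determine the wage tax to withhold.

301.61

Wage Tax: taxable = 4,155.00 − 2×150.00 = 3,855.00
  233.00 + 15.08% × (3,855.00 − 3,400.00) = 233.00 + 15.08% × 455.00 = 301.61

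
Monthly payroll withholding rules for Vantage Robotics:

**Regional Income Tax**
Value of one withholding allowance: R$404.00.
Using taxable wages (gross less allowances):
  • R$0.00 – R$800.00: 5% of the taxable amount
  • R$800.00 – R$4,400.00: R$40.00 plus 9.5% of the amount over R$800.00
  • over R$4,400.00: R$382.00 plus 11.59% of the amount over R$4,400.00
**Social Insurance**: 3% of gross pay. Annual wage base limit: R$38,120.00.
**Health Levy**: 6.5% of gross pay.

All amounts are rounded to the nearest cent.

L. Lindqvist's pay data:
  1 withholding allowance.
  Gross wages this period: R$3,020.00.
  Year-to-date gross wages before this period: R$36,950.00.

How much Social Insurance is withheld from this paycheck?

R$35.10

Social Insurance: cap R$38,120.00 − YTD R$36,950.00 = R$1,170.00 subject; 3% × R$1,170.00 = R$35.10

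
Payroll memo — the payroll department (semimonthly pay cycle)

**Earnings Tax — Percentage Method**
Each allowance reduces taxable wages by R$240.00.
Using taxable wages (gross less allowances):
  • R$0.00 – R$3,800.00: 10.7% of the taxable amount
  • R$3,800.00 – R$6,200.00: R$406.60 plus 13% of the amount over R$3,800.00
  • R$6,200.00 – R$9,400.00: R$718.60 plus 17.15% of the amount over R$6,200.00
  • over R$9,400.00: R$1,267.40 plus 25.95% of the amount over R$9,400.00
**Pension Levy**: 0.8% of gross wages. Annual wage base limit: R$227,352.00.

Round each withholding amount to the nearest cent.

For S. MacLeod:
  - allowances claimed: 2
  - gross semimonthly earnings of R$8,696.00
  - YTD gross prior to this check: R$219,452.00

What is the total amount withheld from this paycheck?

R$1,127.54

Earnings Tax: taxable = R$8,696.00 − 2×R$240.00 = R$8,216.00
  R$718.60 + 17.15% × (R$8,216.00 − R$6,200.00) = R$718.60 + 17.15% × R$2,016.00 = R$1,064.34
Pension Levy: cap R$227,352.00 − YTD R$219,452.00 = R$7,900.00 subject; 0.8% × R$7,900.00 = R$63.20
Total: R$1,064.34 + R$63.20 = R$1,127.54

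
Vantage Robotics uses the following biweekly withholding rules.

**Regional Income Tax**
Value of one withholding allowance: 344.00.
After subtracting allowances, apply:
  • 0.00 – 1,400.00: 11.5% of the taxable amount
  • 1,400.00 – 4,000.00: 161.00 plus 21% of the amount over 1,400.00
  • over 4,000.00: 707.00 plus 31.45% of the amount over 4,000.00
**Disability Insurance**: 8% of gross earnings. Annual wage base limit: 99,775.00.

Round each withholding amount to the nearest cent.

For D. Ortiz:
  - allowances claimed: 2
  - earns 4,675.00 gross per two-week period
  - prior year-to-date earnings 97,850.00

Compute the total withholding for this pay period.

Regional Income Tax: taxable = 4,675.00 − 2×344.00 = 3,987.00
  161.00 + 21% × (3,987.00 − 1,400.00) = 161.00 + 21% × 2,587.00 = 704.27
Disability Insurance: cap 99,775.00 − YTD 97,850.00 = 1,925.00 subject; 8% × 1,925.00 = 154.00
Total: 704.27 + 154.00 = 858.27

858.27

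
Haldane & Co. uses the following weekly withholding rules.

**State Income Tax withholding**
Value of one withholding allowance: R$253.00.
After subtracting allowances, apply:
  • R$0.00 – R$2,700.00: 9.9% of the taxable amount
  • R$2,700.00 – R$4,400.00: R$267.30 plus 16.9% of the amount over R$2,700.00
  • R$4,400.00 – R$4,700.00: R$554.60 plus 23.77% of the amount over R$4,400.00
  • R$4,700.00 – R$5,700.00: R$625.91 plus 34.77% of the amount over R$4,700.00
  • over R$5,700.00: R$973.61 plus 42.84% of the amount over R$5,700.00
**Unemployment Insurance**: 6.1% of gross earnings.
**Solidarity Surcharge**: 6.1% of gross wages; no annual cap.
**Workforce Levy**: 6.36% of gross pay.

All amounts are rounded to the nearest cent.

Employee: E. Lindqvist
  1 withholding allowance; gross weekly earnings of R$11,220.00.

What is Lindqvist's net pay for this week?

R$5,907.58

State Income Tax: taxable = R$11,220.00 − 1×R$253.00 = R$10,967.00
  R$973.61 + 42.84% × (R$10,967.00 − R$5,700.00) = R$973.61 + 42.84% × R$5,267.00 = R$3,229.99
Unemployment Insurance: 6.1% × R$11,220.00 = R$684.42
Solidarity Surcharge: 6.1% × R$11,220.00 = R$684.42
Workforce Levy: 6.36% × R$11,220.00 = R$713.59
Total withheld: R$3,229.99 + R$684.42 + R$684.42 + R$713.59 = R$5,312.42
Net pay: R$11,220.00 − R$5,312.42 = R$5,907.58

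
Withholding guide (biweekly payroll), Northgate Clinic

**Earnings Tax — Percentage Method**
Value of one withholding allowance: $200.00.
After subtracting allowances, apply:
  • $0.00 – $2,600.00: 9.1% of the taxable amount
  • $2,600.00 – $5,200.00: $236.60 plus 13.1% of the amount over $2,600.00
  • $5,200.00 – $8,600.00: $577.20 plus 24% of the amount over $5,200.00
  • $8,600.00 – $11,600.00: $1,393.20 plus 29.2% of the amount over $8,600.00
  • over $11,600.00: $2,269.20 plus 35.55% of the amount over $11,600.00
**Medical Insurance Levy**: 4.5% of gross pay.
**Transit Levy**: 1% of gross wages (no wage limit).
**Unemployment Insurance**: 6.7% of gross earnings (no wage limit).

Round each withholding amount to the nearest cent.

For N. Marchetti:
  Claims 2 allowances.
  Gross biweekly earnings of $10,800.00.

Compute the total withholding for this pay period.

Earnings Tax: taxable = $10,800.00 − 2×$200.00 = $10,400.00
  $1,393.20 + 29.2% × ($10,400.00 − $8,600.00) = $1,393.20 + 29.2% × $1,800.00 = $1,918.80
Medical Insurance Levy: 4.5% × $10,800.00 = $486.00
Transit Levy: 1% × $10,800.00 = $108.00
Unemployment Insurance: 6.7% × $10,800.00 = $723.60
Total: $1,918.80 + $486.00 + $108.00 + $723.60 = $3,236.40

$3,236.40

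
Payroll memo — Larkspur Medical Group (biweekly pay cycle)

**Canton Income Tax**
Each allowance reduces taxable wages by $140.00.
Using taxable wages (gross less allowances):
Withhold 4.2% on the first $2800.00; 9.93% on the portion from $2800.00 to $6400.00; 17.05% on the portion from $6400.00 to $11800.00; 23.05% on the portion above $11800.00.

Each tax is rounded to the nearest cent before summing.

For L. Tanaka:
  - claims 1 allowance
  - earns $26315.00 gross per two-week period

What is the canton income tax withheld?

Canton Income Tax: taxable = $26315.00 − 1×$140.00 = $26175.00
  $1395.78 + 23.05% × ($26175.00 − $11800.00) = $1395.78 + 23.05% × $14375.00 = $4709.22

$4709.22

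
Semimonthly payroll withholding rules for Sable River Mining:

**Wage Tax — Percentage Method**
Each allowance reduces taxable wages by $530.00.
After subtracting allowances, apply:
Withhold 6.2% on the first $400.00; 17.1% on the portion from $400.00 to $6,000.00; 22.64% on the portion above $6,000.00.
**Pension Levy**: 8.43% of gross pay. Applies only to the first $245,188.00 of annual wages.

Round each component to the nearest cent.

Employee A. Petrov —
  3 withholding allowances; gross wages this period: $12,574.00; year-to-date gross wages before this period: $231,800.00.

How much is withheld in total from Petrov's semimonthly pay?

Wage Tax: taxable = $12,574.00 − 3×$530.00 = $10,984.00
  $982.40 + 22.64% × ($10,984.00 − $6,000.00) = $982.40 + 22.64% × $4,984.00 = $2,110.78
Pension Levy: 8.43% × $12,574.00 = $1,059.99
Total: $2,110.78 + $1,059.99 = $3,170.77

$3,170.77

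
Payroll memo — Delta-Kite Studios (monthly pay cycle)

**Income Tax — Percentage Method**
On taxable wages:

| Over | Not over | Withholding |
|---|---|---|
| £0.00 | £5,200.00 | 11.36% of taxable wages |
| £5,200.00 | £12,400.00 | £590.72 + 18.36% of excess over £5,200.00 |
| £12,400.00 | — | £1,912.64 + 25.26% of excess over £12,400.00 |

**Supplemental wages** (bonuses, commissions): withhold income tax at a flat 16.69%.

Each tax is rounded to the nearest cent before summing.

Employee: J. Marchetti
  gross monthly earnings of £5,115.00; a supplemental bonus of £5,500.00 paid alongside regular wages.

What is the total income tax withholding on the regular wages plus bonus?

Income Tax: taxable = £5,115.00
  11.36% × £5,115.00 = £581.06
Supplemental (16.69% flat on bonus): 16.69% × £5,500.00 = £917.95
Total income tax: £581.06 + £917.95 = £1,499.01

£1,499.01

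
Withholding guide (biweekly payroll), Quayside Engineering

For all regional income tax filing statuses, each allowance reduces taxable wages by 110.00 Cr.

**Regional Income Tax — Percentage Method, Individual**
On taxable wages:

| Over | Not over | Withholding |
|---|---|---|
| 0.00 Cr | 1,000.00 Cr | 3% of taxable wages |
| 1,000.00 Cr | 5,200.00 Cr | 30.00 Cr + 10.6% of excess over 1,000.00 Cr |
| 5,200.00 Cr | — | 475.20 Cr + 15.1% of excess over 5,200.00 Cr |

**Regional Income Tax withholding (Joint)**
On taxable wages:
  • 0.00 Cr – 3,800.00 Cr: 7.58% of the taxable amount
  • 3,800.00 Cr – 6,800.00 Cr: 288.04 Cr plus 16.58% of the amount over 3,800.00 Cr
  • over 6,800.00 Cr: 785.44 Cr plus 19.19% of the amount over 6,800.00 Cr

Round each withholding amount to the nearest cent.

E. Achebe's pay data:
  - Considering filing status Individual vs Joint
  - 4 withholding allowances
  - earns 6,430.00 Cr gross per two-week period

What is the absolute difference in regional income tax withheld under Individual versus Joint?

Regional Income Tax (Individual): taxable = 6,430.00 Cr − 4×110.00 Cr = 5,990.00 Cr
  475.20 Cr + 15.1% × (5,990.00 Cr − 5,200.00 Cr) = 475.20 Cr + 15.1% × 790.00 Cr = 594.49 Cr
Regional Income Tax (Joint): taxable = 6,430.00 Cr − 4×110.00 Cr = 5,990.00 Cr
  288.04 Cr + 16.58% × (5,990.00 Cr − 3,800.00 Cr) = 288.04 Cr + 16.58% × 2,190.00 Cr = 651.14 Cr
Difference: |594.49 Cr − 651.14 Cr| = 56.65 Cr (higher under Joint)

56.65 Cr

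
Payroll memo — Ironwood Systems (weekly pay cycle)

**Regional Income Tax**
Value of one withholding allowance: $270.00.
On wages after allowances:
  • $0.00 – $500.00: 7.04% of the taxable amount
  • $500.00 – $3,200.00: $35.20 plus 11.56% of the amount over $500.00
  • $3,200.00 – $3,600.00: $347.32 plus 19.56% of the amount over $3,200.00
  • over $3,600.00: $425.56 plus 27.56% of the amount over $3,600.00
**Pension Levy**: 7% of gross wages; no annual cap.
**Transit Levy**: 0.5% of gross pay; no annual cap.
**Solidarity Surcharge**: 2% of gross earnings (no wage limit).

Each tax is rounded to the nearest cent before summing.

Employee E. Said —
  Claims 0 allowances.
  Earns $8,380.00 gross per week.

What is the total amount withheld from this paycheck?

Regional Income Tax: taxable = $8,380.00
  $425.56 + 27.56% × ($8,380.00 − $3,600.00) = $425.56 + 27.56% × $4,780.00 = $1,742.93
Pension Levy: 7% × $8,380.00 = $586.60
Transit Levy: 0.5% × $8,380.00 = $41.90
Solidarity Surcharge: 2% × $8,380.00 = $167.60
Total: $1,742.93 + $586.60 + $41.90 + $167.60 = $2,539.03

$2,539.03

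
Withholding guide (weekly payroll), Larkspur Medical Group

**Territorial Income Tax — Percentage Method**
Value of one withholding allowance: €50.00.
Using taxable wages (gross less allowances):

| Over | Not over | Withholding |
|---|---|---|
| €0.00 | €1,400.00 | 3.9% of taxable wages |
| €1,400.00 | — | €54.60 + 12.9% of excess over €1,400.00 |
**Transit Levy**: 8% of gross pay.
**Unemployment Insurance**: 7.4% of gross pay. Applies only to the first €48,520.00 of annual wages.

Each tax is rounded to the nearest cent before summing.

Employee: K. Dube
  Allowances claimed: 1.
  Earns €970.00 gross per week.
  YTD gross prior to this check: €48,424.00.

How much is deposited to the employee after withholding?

€849.42

Territorial Income Tax: taxable = €970.00 − 1×€50.00 = €920.00
  3.9% × €920.00 = €35.88
Transit Levy: 8% × €970.00 = €77.60
Unemployment Insurance: cap €48,520.00 − YTD €48,424.00 = €96.00 subject; 7.4% × €96.00 = €7.10
Total withheld: €35.88 + €77.60 + €7.10 = €120.58
Net pay: €970.00 − €120.58 = €849.42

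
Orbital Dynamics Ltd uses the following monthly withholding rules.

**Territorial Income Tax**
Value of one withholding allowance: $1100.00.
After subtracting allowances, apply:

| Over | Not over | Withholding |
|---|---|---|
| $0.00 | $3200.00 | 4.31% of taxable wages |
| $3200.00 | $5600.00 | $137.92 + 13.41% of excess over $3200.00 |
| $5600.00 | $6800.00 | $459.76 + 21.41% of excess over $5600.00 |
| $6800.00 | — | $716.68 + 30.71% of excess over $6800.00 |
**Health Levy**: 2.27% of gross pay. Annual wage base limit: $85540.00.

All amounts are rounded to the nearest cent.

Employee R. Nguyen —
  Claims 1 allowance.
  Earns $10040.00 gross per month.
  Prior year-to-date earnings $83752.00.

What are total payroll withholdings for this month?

Territorial Income Tax: taxable = $10040.00 − 1×$1100.00 = $8940.00
  $716.68 + 30.71% × ($8940.00 − $6800.00) = $716.68 + 30.71% × $2140.00 = $1373.87
Health Levy: cap $85540.00 − YTD $83752.00 = $1788.00 subject; 2.27% × $1788.00 = $40.59
Total: $1373.87 + $40.59 = $1414.46

$1414.46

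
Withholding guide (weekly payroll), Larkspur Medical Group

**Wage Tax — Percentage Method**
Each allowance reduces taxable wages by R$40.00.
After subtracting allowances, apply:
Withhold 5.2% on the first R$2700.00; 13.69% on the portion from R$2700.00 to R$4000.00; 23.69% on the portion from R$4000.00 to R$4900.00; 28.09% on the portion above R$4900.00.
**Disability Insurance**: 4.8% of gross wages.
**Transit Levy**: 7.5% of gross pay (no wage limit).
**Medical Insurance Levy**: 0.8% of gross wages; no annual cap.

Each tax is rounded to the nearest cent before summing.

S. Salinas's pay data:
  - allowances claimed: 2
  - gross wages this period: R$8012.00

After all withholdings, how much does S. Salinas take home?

R$5579.15

Wage Tax: taxable = R$8012.00 − 2×R$40.00 = R$7932.00
  R$531.58 + 28.09% × (R$7932.00 − R$4900.00) = R$531.58 + 28.09% × R$3032.00 = R$1383.27
Disability Insurance: 4.8% × R$8012.00 = R$384.58
Transit Levy: 7.5% × R$8012.00 = R$600.90
Medical Insurance Levy: 0.8% × R$8012.00 = R$64.10
Total withheld: R$1383.27 + R$384.58 + R$600.90 + R$64.10 = R$2432.85
Net pay: R$8012.00 − R$2432.85 = R$5579.15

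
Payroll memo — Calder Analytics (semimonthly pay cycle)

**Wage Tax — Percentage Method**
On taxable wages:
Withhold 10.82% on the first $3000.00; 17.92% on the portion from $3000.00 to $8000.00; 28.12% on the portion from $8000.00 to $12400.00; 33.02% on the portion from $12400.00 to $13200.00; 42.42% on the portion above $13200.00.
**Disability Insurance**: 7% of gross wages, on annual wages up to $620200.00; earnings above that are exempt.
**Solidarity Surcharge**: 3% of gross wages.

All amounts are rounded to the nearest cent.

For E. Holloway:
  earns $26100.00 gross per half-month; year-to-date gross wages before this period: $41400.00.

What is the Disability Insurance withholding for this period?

Disability Insurance: 7% × $26100.00 = $1827.00

$1827.00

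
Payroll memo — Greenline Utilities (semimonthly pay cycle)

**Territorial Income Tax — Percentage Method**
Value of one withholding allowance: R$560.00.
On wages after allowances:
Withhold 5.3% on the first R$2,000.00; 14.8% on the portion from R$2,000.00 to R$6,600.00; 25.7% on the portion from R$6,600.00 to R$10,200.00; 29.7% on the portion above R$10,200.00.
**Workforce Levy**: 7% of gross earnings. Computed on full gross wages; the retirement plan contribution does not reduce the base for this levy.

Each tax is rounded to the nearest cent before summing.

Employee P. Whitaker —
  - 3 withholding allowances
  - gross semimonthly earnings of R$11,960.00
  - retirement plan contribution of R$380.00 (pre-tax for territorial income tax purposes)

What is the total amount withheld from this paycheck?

R$2,472.10

Territorial Income Tax: taxable = R$11,960.00 − R$380.00 − 3×R$560.00 = R$9,900.00
  R$786.80 + 25.7% × (R$9,900.00 − R$6,600.00) = R$786.80 + 25.7% × R$3,300.00 = R$1,634.90
Workforce Levy: 7% × R$11,960.00 = R$837.20
Total: R$1,634.90 + R$837.20 = R$2,472.10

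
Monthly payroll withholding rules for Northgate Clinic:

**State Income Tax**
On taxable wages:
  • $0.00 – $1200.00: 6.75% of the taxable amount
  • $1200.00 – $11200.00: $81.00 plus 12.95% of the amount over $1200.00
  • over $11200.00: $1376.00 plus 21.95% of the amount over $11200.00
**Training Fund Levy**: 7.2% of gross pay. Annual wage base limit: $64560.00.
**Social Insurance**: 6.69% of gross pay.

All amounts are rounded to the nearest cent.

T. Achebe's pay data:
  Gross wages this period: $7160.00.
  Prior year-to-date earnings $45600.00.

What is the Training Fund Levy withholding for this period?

$515.52

Training Fund Levy: 7.2% × $7160.00 = $515.52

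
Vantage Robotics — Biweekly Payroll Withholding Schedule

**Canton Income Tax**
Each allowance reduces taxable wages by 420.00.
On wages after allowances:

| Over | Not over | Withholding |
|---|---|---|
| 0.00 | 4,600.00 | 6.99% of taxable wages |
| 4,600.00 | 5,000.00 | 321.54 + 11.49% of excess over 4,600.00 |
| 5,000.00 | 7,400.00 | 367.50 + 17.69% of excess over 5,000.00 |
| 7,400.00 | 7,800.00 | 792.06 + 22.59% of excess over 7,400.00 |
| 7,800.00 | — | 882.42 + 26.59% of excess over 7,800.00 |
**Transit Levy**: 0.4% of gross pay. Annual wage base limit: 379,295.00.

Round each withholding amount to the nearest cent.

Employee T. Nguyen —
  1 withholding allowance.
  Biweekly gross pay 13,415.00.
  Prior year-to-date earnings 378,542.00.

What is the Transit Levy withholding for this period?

Transit Levy: cap 379,295.00 − YTD 378,542.00 = 753.00 subject; 0.4% × 753.00 = 3.01

3.01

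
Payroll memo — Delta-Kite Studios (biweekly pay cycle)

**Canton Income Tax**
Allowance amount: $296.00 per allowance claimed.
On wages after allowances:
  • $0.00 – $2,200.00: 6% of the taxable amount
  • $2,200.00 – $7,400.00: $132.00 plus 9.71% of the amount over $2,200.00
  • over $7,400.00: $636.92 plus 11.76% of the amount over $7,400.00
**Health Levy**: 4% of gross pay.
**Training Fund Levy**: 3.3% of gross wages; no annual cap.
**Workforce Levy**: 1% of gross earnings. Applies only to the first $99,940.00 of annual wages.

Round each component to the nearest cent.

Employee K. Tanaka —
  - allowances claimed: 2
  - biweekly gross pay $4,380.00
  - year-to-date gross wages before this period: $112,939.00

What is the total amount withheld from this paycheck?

$605.93

Canton Income Tax: taxable = $4,380.00 − 2×$296.00 = $3,788.00
  $132.00 + 9.71% × ($3,788.00 − $2,200.00) = $132.00 + 9.71% × $1,588.00 = $286.19
Health Levy: 4% × $4,380.00 = $175.20
Training Fund Levy: 3.3% × $4,380.00 = $144.54
Workforce Levy: YTD $112,939.00 ≥ cap $99,940.00 → $0.00
Total: $286.19 + $175.20 + $144.54 + $0.00 = $605.93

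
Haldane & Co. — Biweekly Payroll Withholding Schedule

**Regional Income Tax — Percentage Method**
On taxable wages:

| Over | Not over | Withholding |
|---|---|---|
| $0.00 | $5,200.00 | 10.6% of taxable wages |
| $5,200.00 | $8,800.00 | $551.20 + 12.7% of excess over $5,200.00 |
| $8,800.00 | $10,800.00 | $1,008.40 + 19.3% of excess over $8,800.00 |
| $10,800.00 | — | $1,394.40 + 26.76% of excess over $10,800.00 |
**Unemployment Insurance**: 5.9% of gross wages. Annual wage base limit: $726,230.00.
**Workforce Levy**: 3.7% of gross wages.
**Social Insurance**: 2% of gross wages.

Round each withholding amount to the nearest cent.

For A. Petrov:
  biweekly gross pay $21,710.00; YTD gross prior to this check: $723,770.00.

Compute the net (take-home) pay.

$16,013.47

Regional Income Tax: taxable = $21,710.00
  $1,394.40 + 26.76% × ($21,710.00 − $10,800.00) = $1,394.40 + 26.76% × $10,910.00 = $4,313.92
Unemployment Insurance: cap $726,230.00 − YTD $723,770.00 = $2,460.00 subject; 5.9% × $2,460.00 = $145.14
Workforce Levy: 3.7% × $21,710.00 = $803.27
Social Insurance: 2% × $21,710.00 = $434.20
Total withheld: $4,313.92 + $145.14 + $803.27 + $434.20 = $5,696.53
Net pay: $21,710.00 − $5,696.53 = $16,013.47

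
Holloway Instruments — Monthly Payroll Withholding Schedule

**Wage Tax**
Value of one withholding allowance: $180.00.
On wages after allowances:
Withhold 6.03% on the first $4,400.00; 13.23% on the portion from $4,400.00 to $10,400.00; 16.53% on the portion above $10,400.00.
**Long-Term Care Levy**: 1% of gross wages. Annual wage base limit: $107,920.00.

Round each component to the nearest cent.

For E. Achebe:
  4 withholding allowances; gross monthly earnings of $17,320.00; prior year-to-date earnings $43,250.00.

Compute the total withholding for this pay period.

Wage Tax: taxable = $17,320.00 − 4×$180.00 = $16,600.00
  $1,059.12 + 16.53% × ($16,600.00 − $10,400.00) = $1,059.12 + 16.53% × $6,200.00 = $2,083.98
Long-Term Care Levy: 1% × $17,320.00 = $173.20
Total: $2,083.98 + $173.20 = $2,257.18

$2,257.18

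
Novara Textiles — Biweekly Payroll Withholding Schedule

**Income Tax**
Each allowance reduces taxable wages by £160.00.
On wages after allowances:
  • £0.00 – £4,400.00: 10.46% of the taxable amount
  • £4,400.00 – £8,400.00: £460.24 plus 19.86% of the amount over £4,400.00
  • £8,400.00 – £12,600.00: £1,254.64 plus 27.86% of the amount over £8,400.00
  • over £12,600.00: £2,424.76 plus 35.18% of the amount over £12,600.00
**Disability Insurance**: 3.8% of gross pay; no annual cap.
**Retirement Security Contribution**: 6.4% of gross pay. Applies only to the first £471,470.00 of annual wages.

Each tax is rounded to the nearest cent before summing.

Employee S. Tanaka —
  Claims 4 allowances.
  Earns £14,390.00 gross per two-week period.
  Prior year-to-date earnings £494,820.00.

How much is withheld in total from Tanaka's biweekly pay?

Income Tax: taxable = £14,390.00 − 4×£160.00 = £13,750.00
  £2,424.76 + 35.18% × (£13,750.00 − £12,600.00) = £2,424.76 + 35.18% × £1,150.00 = £2,829.33
Disability Insurance: 3.8% × £14,390.00 = £546.82
Retirement Security Contribution: YTD £494,820.00 ≥ cap £471,470.00 → £0.00
Total: £2,829.33 + £546.82 + £0.00 = £3,376.15

£3,376.15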